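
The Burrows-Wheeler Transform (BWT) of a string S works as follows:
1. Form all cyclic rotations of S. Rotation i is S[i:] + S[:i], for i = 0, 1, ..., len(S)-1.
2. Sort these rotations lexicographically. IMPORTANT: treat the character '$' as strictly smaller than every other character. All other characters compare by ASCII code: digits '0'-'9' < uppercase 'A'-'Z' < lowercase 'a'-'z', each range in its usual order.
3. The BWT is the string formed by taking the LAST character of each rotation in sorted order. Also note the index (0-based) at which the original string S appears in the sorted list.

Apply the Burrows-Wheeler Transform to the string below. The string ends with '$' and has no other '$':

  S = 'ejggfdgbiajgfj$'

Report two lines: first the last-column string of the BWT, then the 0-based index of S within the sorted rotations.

All 15 rotations (rotation i = S[i:]+S[:i]):
  rot[0] = ejggfdgbiajgfj$
  rot[1] = jggfdgbiajgfj$e
  rot[2] = ggfdgbiajgfj$ej
  rot[3] = gfdgbiajgfj$ejg
  rot[4] = fdgbiajgfj$ejgg
  rot[5] = dgbiajgfj$ejggf
  rot[6] = gbiajgfj$ejggfd
  rot[7] = biajgfj$ejggfdg
  rot[8] = iajgfj$ejggfdgb
  rot[9] = ajgfj$ejggfdgbi
  rot[10] = jgfj$ejggfdgbia
  rot[11] = gfj$ejggfdgbiaj
  rot[12] = fj$ejggfdgbiajg
  rot[13] = j$ejggfdgbiajgf
  rot[14] = $ejggfdgbiajgfj
Sorted (with $ < everything):
  sorted[0] = $ejggfdgbiajgfj  (last char: 'j')
  sorted[1] = ajgfj$ejggfdgbi  (last char: 'i')
  sorted[2] = biajgfj$ejggfdg  (last char: 'g')
  sorted[3] = dgbiajgfj$ejggf  (last char: 'f')
  sorted[4] = ejggfdgbiajgfj$  (last char: '$')
  sorted[5] = fdgbiajgfj$ejgg  (last char: 'g')
  sorted[6] = fj$ejggfdgbiajg  (last char: 'g')
  sorted[7] = gbiajgfj$ejggfd  (last char: 'd')
  sorted[8] = gfdgbiajgfj$ejg  (last char: 'g')
  sorted[9] = gfj$ejggfdgbiaj  (last char: 'j')
  sorted[10] = ggfdgbiajgfj$ej  (last char: 'j')
  sorted[11] = iajgfj$ejggfdgb  (last char: 'b')
  sorted[12] = j$ejggfdgbiajgf  (last char: 'f')
  sorted[13] = jgfj$ejggfdgbia  (last char: 'a')
  sorted[14] = jggfdgbiajgfj$e  (last char: 'e')
Last column: jigf$ggdgjjbfae
Original string S is at sorted index 4

Answer: jigf$ggdgjjbfae
4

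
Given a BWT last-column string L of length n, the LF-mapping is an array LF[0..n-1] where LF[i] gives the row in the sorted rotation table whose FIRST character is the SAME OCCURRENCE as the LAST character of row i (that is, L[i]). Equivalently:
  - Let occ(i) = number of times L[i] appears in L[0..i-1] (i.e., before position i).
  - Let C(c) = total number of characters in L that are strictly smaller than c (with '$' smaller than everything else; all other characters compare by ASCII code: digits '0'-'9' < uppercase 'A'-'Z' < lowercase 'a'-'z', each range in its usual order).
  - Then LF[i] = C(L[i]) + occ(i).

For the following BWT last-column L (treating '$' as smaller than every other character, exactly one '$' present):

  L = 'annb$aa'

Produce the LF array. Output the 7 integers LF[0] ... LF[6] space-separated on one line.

Char counts: '$':1, 'a':3, 'b':1, 'n':2
C (first-col start): C('$')=0, C('a')=1, C('b')=4, C('n')=5
L[0]='a': occ=0, LF[0]=C('a')+0=1+0=1
L[1]='n': occ=0, LF[1]=C('n')+0=5+0=5
L[2]='n': occ=1, LF[2]=C('n')+1=5+1=6
L[3]='b': occ=0, LF[3]=C('b')+0=4+0=4
L[4]='$': occ=0, LF[4]=C('$')+0=0+0=0
L[5]='a': occ=1, LF[5]=C('a')+1=1+1=2
L[6]='a': occ=2, LF[6]=C('a')+2=1+2=3

Answer: 1 5 6 4 0 2 3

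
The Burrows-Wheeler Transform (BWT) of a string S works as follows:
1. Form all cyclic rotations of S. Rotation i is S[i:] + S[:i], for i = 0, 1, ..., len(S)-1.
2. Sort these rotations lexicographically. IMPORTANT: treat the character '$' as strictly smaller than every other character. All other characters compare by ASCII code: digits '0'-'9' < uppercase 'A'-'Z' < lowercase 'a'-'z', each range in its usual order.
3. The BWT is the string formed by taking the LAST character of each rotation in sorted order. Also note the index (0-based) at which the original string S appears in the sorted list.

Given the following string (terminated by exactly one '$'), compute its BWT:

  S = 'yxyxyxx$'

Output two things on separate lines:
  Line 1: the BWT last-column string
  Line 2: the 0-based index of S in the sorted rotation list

All 8 rotations (rotation i = S[i:]+S[:i]):
  rot[0] = yxyxyxx$
  rot[1] = xyxyxx$y
  rot[2] = yxyxx$yx
  rot[3] = xyxx$yxy
  rot[4] = yxx$yxyx
  rot[5] = xx$yxyxy
  rot[6] = x$yxyxyx
  rot[7] = $yxyxyxx
Sorted (with $ < everything):
  sorted[0] = $yxyxyxx  (last char: 'x')
  sorted[1] = x$yxyxyx  (last char: 'x')
  sorted[2] = xx$yxyxy  (last char: 'y')
  sorted[3] = xyxx$yxy  (last char: 'y')
  sorted[4] = xyxyxx$y  (last char: 'y')
  sorted[5] = yxx$yxyx  (last char: 'x')
  sorted[6] = yxyxx$yx  (last char: 'x')
  sorted[7] = yxyxyxx$  (last char: '$')
Last column: xxyyyxx$
Original string S is at sorted index 7

Answer: xxyyyxx$
7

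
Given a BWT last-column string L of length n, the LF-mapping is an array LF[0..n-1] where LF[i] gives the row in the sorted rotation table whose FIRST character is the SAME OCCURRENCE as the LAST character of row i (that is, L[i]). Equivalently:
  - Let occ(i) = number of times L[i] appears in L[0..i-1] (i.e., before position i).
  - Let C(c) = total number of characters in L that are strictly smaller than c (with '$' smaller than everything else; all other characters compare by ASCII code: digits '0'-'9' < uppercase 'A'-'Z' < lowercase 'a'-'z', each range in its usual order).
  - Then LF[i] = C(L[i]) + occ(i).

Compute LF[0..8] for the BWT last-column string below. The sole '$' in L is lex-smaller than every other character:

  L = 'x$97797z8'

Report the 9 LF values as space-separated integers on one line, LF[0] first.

Char counts: '$':1, '7':3, '8':1, '9':2, 'x':1, 'z':1
C (first-col start): C('$')=0, C('7')=1, C('8')=4, C('9')=5, C('x')=7, C('z')=8
L[0]='x': occ=0, LF[0]=C('x')+0=7+0=7
L[1]='$': occ=0, LF[1]=C('$')+0=0+0=0
L[2]='9': occ=0, LF[2]=C('9')+0=5+0=5
L[3]='7': occ=0, LF[3]=C('7')+0=1+0=1
L[4]='7': occ=1, LF[4]=C('7')+1=1+1=2
L[5]='9': occ=1, LF[5]=C('9')+1=5+1=6
L[6]='7': occ=2, LF[6]=C('7')+2=1+2=3
L[7]='z': occ=0, LF[7]=C('z')+0=8+0=8
L[8]='8': occ=0, LF[8]=C('8')+0=4+0=4

Answer: 7 0 5 1 2 6 3 8 4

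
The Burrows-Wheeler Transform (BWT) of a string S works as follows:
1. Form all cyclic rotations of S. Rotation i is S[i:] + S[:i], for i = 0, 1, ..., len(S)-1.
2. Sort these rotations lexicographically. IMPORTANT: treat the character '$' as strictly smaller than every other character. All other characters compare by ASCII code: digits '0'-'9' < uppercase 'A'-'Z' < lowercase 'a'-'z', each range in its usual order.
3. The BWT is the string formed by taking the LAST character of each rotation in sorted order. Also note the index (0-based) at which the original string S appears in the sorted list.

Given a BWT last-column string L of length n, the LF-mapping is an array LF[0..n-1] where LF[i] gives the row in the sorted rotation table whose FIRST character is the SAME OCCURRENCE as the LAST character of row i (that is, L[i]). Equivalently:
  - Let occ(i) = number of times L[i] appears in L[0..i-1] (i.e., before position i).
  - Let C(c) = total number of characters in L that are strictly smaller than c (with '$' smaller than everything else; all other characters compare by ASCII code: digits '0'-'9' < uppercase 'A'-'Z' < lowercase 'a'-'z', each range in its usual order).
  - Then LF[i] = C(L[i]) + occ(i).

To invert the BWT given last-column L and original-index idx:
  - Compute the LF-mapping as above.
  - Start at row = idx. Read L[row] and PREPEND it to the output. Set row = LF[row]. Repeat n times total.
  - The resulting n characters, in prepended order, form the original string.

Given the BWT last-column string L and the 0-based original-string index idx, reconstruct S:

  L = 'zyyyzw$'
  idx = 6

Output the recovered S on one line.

Answer: zyyywz$

Derivation:
LF mapping: 5 2 3 4 6 1 0
Walk LF starting at row 6, prepending L[row]:
  step 1: row=6, L[6]='$', prepend. Next row=LF[6]=0
  step 2: row=0, L[0]='z', prepend. Next row=LF[0]=5
  step 3: row=5, L[5]='w', prepend. Next row=LF[5]=1
  step 4: row=1, L[1]='y', prepend. Next row=LF[1]=2
  step 5: row=2, L[2]='y', prepend. Next row=LF[2]=3
  step 6: row=3, L[3]='y', prepend. Next row=LF[3]=4
  step 7: row=4, L[4]='z', prepend. Next row=LF[4]=6
Reversed output: zyyywz$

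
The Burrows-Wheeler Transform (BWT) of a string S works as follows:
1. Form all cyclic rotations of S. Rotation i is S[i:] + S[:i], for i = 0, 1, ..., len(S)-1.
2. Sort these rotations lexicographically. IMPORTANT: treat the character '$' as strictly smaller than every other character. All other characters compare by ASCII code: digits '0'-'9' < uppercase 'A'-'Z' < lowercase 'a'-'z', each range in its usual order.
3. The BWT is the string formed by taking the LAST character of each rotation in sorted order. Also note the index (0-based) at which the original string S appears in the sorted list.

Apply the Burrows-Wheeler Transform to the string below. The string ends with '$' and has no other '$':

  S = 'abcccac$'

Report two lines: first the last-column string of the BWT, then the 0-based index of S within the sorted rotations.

Answer: c$caaccb
1

Derivation:
All 8 rotations (rotation i = S[i:]+S[:i]):
  rot[0] = abcccac$
  rot[1] = bcccac$a
  rot[2] = cccac$ab
  rot[3] = ccac$abc
  rot[4] = cac$abcc
  rot[5] = ac$abccc
  rot[6] = c$abccca
  rot[7] = $abcccac
Sorted (with $ < everything):
  sorted[0] = $abcccac  (last char: 'c')
  sorted[1] = abcccac$  (last char: '$')
  sorted[2] = ac$abccc  (last char: 'c')
  sorted[3] = bcccac$a  (last char: 'a')
  sorted[4] = c$abccca  (last char: 'a')
  sorted[5] = cac$abcc  (last char: 'c')
  sorted[6] = ccac$abc  (last char: 'c')
  sorted[7] = cccac$ab  (last char: 'b')
Last column: c$caaccb
Original string S is at sorted index 1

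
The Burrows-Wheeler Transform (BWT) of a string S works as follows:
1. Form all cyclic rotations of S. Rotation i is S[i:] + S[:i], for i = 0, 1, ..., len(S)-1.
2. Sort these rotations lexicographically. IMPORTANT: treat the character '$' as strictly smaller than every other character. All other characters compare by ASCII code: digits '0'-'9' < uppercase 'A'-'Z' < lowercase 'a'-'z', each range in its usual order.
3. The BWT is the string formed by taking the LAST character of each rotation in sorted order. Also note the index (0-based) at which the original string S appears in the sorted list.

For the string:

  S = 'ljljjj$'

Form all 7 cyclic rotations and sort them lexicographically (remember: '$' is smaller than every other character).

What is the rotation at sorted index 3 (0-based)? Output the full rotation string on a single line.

All 7 rotations (rotation i = S[i:]+S[:i]):
  rot[0] = ljljjj$
  rot[1] = jljjj$l
  rot[2] = ljjj$lj
  rot[3] = jjj$ljl
  rot[4] = jj$ljlj
  rot[5] = j$ljljj
  rot[6] = $ljljjj
Sorted (with $ < everything):
  sorted[0] = $ljljjj
  sorted[1] = j$ljljj
  sorted[2] = jj$ljlj
  sorted[3] = jjj$ljl
  sorted[4] = jljjj$l
  sorted[5] = ljjj$lj
  sorted[6] = ljljjj$
sorted[3] = jjj$ljl

Answer: jjj$ljl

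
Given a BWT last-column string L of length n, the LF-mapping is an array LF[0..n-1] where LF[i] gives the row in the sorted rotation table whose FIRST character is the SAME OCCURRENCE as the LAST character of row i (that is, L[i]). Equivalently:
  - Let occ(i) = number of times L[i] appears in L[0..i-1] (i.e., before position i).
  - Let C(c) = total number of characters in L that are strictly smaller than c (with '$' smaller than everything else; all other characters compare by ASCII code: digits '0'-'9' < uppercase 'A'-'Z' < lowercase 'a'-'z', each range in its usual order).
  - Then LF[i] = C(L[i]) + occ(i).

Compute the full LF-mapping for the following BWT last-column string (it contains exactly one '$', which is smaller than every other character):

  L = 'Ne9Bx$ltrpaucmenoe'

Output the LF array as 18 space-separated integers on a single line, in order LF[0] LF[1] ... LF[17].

Answer: 3 6 1 2 17 0 9 15 14 13 4 16 5 10 7 11 12 8

Derivation:
Char counts: '$':1, '9':1, 'B':1, 'N':1, 'a':1, 'c':1, 'e':3, 'l':1, 'm':1, 'n':1, 'o':1, 'p':1, 'r':1, 't':1, 'u':1, 'x':1
C (first-col start): C('$')=0, C('9')=1, C('B')=2, C('N')=3, C('a')=4, C('c')=5, C('e')=6, C('l')=9, C('m')=10, C('n')=11, C('o')=12, C('p')=13, C('r')=14, C('t')=15, C('u')=16, C('x')=17
L[0]='N': occ=0, LF[0]=C('N')+0=3+0=3
L[1]='e': occ=0, LF[1]=C('e')+0=6+0=6
L[2]='9': occ=0, LF[2]=C('9')+0=1+0=1
L[3]='B': occ=0, LF[3]=C('B')+0=2+0=2
L[4]='x': occ=0, LF[4]=C('x')+0=17+0=17
L[5]='$': occ=0, LF[5]=C('$')+0=0+0=0
L[6]='l': occ=0, LF[6]=C('l')+0=9+0=9
L[7]='t': occ=0, LF[7]=C('t')+0=15+0=15
L[8]='r': occ=0, LF[8]=C('r')+0=14+0=14
L[9]='p': occ=0, LF[9]=C('p')+0=13+0=13
L[10]='a': occ=0, LF[10]=C('a')+0=4+0=4
L[11]='u': occ=0, LF[11]=C('u')+0=16+0=16
L[12]='c': occ=0, LF[12]=C('c')+0=5+0=5
L[13]='m': occ=0, LF[13]=C('m')+0=10+0=10
L[14]='e': occ=1, LF[14]=C('e')+1=6+1=7
L[15]='n': occ=0, LF[15]=C('n')+0=11+0=11
L[16]='o': occ=0, LF[16]=C('o')+0=12+0=12
L[17]='e': occ=2, LF[17]=C('e')+2=6+2=8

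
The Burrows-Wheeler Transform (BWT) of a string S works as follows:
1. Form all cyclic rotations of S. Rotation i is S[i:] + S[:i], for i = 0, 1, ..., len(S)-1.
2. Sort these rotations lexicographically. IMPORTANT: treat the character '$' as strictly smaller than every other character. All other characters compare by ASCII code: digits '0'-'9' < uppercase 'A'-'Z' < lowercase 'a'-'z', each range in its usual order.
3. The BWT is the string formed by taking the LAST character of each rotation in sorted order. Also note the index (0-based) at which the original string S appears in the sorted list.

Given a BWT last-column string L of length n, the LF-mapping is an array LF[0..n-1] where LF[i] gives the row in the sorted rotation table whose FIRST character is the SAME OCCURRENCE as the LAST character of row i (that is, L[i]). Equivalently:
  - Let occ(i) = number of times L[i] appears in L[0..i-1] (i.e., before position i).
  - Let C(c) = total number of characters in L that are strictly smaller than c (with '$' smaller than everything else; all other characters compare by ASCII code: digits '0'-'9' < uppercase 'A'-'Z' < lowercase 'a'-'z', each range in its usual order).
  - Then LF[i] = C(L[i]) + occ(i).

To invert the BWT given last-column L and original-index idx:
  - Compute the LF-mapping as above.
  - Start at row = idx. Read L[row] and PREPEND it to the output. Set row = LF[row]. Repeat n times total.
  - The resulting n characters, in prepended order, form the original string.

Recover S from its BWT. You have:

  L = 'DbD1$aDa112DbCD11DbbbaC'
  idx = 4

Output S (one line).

LF mapping: 9 18 10 1 0 15 11 16 2 3 6 12 19 7 13 4 5 14 20 21 22 17 8
Walk LF starting at row 4, prepending L[row]:
  step 1: row=4, L[4]='$', prepend. Next row=LF[4]=0
  step 2: row=0, L[0]='D', prepend. Next row=LF[0]=9
  step 3: row=9, L[9]='1', prepend. Next row=LF[9]=3
  step 4: row=3, L[3]='1', prepend. Next row=LF[3]=1
  step 5: row=1, L[1]='b', prepend. Next row=LF[1]=18
  step 6: row=18, L[18]='b', prepend. Next row=LF[18]=20
  step 7: row=20, L[20]='b', prepend. Next row=LF[20]=22
  step 8: row=22, L[22]='C', prepend. Next row=LF[22]=8
  step 9: row=8, L[8]='1', prepend. Next row=LF[8]=2
  step 10: row=2, L[2]='D', prepend. Next row=LF[2]=10
  step 11: row=10, L[10]='2', prepend. Next row=LF[10]=6
  step 12: row=6, L[6]='D', prepend. Next row=LF[6]=11
  step 13: row=11, L[11]='D', prepend. Next row=LF[11]=12
  step 14: row=12, L[12]='b', prepend. Next row=LF[12]=19
  step 15: row=19, L[19]='b', prepend. Next row=LF[19]=21
  step 16: row=21, L[21]='a', prepend. Next row=LF[21]=17
  step 17: row=17, L[17]='D', prepend. Next row=LF[17]=14
  step 18: row=14, L[14]='D', prepend. Next row=LF[14]=13
  step 19: row=13, L[13]='C', prepend. Next row=LF[13]=7
  step 20: row=7, L[7]='a', prepend. Next row=LF[7]=16
  step 21: row=16, L[16]='1', prepend. Next row=LF[16]=5
  step 22: row=5, L[5]='a', prepend. Next row=LF[5]=15
  step 23: row=15, L[15]='1', prepend. Next row=LF[15]=4
Reversed output: 1a1aCDDabbDD2D1Cbbb11D$

Answer: 1a1aCDDabbDD2D1Cbbb11D$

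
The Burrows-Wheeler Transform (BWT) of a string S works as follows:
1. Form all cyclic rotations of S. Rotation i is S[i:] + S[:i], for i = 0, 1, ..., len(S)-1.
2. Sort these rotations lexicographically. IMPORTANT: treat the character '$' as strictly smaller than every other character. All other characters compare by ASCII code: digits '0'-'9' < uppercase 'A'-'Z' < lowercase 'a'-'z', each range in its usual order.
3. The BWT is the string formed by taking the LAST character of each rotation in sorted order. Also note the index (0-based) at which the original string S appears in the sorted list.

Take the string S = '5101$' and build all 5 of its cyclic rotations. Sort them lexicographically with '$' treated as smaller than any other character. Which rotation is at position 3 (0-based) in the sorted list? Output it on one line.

All 5 rotations (rotation i = S[i:]+S[:i]):
  rot[0] = 5101$
  rot[1] = 101$5
  rot[2] = 01$51
  rot[3] = 1$510
  rot[4] = $5101
Sorted (with $ < everything):
  sorted[0] = $5101
  sorted[1] = 01$51
  sorted[2] = 1$510
  sorted[3] = 101$5
  sorted[4] = 5101$
sorted[3] = 101$5

Answer: 101$5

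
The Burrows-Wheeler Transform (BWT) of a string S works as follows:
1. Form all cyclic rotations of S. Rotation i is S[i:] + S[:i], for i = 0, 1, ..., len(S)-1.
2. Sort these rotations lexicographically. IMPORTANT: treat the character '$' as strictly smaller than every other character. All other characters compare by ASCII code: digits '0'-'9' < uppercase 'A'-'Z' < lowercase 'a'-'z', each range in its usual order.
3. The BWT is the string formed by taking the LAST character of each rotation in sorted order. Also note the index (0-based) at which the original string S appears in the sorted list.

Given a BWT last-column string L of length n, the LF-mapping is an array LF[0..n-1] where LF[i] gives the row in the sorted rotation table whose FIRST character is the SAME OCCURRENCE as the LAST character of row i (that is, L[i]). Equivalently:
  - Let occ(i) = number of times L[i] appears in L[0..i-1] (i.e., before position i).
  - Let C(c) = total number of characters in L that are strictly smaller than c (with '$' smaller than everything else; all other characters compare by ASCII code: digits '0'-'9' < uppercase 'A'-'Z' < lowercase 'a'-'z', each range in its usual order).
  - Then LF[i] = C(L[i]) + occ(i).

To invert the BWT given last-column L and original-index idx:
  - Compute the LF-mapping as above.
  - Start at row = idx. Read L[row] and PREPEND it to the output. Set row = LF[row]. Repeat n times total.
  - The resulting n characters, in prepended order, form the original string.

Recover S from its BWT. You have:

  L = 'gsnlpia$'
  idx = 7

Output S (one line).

LF mapping: 2 7 5 4 6 3 1 0
Walk LF starting at row 7, prepending L[row]:
  step 1: row=7, L[7]='$', prepend. Next row=LF[7]=0
  step 2: row=0, L[0]='g', prepend. Next row=LF[0]=2
  step 3: row=2, L[2]='n', prepend. Next row=LF[2]=5
  step 4: row=5, L[5]='i', prepend. Next row=LF[5]=3
  step 5: row=3, L[3]='l', prepend. Next row=LF[3]=4
  step 6: row=4, L[4]='p', prepend. Next row=LF[4]=6
  step 7: row=6, L[6]='a', prepend. Next row=LF[6]=1
  step 8: row=1, L[1]='s', prepend. Next row=LF[1]=7
Reversed output: sapling$

Answer: sapling$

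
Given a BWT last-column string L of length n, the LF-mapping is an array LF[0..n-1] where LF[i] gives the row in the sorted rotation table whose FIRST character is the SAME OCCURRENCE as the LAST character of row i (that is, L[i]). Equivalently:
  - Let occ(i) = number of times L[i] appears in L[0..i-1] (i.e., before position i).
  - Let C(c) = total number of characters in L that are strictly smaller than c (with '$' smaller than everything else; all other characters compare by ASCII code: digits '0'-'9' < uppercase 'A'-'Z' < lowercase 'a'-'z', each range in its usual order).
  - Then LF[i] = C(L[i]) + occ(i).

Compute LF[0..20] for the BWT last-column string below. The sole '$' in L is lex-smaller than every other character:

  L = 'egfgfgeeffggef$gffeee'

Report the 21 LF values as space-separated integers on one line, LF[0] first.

Char counts: '$':1, 'e':7, 'f':7, 'g':6
C (first-col start): C('$')=0, C('e')=1, C('f')=8, C('g')=15
L[0]='e': occ=0, LF[0]=C('e')+0=1+0=1
L[1]='g': occ=0, LF[1]=C('g')+0=15+0=15
L[2]='f': occ=0, LF[2]=C('f')+0=8+0=8
L[3]='g': occ=1, LF[3]=C('g')+1=15+1=16
L[4]='f': occ=1, LF[4]=C('f')+1=8+1=9
L[5]='g': occ=2, LF[5]=C('g')+2=15+2=17
L[6]='e': occ=1, LF[6]=C('e')+1=1+1=2
L[7]='e': occ=2, LF[7]=C('e')+2=1+2=3
L[8]='f': occ=2, LF[8]=C('f')+2=8+2=10
L[9]='f': occ=3, LF[9]=C('f')+3=8+3=11
L[10]='g': occ=3, LF[10]=C('g')+3=15+3=18
L[11]='g': occ=4, LF[11]=C('g')+4=15+4=19
L[12]='e': occ=3, LF[12]=C('e')+3=1+3=4
L[13]='f': occ=4, LF[13]=C('f')+4=8+4=12
L[14]='$': occ=0, LF[14]=C('$')+0=0+0=0
L[15]='g': occ=5, LF[15]=C('g')+5=15+5=20
L[16]='f': occ=5, LF[16]=C('f')+5=8+5=13
L[17]='f': occ=6, LF[17]=C('f')+6=8+6=14
L[18]='e': occ=4, LF[18]=C('e')+4=1+4=5
L[19]='e': occ=5, LF[19]=C('e')+5=1+5=6
L[20]='e': occ=6, LF[20]=C('e')+6=1+6=7

Answer: 1 15 8 16 9 17 2 3 10 11 18 19 4 12 0 20 13 14 5 6 7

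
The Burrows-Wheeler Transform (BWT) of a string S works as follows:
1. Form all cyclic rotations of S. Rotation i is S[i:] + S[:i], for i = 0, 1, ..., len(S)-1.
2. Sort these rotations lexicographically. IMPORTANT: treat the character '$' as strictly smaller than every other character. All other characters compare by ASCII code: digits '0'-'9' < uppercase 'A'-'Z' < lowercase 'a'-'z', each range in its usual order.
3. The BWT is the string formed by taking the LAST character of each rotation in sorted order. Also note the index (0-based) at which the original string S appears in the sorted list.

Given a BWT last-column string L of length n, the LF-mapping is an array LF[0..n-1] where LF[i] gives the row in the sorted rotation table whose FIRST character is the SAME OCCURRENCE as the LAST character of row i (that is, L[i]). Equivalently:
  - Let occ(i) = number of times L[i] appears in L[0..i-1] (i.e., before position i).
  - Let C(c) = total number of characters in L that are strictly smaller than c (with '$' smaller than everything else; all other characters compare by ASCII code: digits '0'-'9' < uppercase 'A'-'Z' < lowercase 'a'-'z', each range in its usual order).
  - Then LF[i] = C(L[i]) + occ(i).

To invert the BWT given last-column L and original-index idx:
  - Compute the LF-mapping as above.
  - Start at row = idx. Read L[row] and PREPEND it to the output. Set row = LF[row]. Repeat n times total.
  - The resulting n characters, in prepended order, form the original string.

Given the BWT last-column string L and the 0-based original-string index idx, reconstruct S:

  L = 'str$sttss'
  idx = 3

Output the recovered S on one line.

LF mapping: 2 6 1 0 3 7 8 4 5
Walk LF starting at row 3, prepending L[row]:
  step 1: row=3, L[3]='$', prepend. Next row=LF[3]=0
  step 2: row=0, L[0]='s', prepend. Next row=LF[0]=2
  step 3: row=2, L[2]='r', prepend. Next row=LF[2]=1
  step 4: row=1, L[1]='t', prepend. Next row=LF[1]=6
  step 5: row=6, L[6]='t', prepend. Next row=LF[6]=8
  step 6: row=8, L[8]='s', prepend. Next row=LF[8]=5
  step 7: row=5, L[5]='t', prepend. Next row=LF[5]=7
  step 8: row=7, L[7]='s', prepend. Next row=LF[7]=4
  step 9: row=4, L[4]='s', prepend. Next row=LF[4]=3
Reversed output: sststtrs$

Answer: sststtrs$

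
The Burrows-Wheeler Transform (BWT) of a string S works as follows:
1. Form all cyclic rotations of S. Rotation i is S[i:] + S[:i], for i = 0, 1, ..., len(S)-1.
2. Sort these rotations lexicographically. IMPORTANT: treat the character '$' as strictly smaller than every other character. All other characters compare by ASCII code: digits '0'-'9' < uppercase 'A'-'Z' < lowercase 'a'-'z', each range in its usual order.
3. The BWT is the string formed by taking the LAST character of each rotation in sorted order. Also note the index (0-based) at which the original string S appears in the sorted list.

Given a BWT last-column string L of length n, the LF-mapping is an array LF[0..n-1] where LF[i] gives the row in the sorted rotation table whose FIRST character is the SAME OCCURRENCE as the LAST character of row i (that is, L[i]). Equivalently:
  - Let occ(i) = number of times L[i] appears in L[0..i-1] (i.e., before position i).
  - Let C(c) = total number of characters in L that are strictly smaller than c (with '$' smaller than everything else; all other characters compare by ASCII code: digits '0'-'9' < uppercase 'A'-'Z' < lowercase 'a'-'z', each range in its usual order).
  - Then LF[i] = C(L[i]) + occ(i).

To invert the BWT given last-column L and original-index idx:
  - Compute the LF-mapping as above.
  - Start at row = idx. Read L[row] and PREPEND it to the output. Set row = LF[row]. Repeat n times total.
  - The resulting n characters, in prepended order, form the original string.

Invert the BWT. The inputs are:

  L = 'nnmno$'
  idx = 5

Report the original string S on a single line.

Answer: onnmn$

Derivation:
LF mapping: 2 3 1 4 5 0
Walk LF starting at row 5, prepending L[row]:
  step 1: row=5, L[5]='$', prepend. Next row=LF[5]=0
  step 2: row=0, L[0]='n', prepend. Next row=LF[0]=2
  step 3: row=2, L[2]='m', prepend. Next row=LF[2]=1
  step 4: row=1, L[1]='n', prepend. Next row=LF[1]=3
  step 5: row=3, L[3]='n', prepend. Next row=LF[3]=4
  step 6: row=4, L[4]='o', prepend. Next row=LF[4]=5
Reversed output: onnmn$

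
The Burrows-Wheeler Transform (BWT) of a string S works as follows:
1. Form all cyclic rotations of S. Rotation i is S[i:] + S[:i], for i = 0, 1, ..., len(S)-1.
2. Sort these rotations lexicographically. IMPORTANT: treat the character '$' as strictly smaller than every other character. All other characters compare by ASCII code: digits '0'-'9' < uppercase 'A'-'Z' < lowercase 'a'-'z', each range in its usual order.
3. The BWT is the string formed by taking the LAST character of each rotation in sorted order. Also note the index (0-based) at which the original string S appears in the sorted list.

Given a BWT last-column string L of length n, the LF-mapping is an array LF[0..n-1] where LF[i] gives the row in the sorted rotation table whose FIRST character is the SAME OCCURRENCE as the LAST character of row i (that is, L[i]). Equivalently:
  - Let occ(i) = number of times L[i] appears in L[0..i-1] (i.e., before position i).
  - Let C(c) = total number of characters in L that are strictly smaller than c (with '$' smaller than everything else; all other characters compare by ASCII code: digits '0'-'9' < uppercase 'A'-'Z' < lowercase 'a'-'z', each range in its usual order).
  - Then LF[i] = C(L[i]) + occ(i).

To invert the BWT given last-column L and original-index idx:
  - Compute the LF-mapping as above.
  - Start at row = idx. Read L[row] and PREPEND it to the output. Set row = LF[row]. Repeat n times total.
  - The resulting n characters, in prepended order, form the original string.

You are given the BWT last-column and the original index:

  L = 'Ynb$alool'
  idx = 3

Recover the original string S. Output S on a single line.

Answer: balloonY$

Derivation:
LF mapping: 1 6 3 0 2 4 7 8 5
Walk LF starting at row 3, prepending L[row]:
  step 1: row=3, L[3]='$', prepend. Next row=LF[3]=0
  step 2: row=0, L[0]='Y', prepend. Next row=LF[0]=1
  step 3: row=1, L[1]='n', prepend. Next row=LF[1]=6
  step 4: row=6, L[6]='o', prepend. Next row=LF[6]=7
  step 5: row=7, L[7]='o', prepend. Next row=LF[7]=8
  step 6: row=8, L[8]='l', prepend. Next row=LF[8]=5
  step 7: row=5, L[5]='l', prepend. Next row=LF[5]=4
  step 8: row=4, L[4]='a', prepend. Next row=LF[4]=2
  step 9: row=2, L[2]='b', prepend. Next row=LF[2]=3
Reversed output: balloonY$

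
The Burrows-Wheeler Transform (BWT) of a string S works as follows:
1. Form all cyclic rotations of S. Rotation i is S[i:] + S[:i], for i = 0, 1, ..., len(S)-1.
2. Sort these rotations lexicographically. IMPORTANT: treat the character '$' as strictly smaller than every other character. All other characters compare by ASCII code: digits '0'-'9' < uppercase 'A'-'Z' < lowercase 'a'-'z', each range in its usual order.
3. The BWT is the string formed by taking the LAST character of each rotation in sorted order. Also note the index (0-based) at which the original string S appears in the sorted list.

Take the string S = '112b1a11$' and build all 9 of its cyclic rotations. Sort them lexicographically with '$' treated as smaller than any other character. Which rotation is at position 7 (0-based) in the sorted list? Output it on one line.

All 9 rotations (rotation i = S[i:]+S[:i]):
  rot[0] = 112b1a11$
  rot[1] = 12b1a11$1
  rot[2] = 2b1a11$11
  rot[3] = b1a11$112
  rot[4] = 1a11$112b
  rot[5] = a11$112b1
  rot[6] = 11$112b1a
  rot[7] = 1$112b1a1
  rot[8] = $112b1a11
Sorted (with $ < everything):
  sorted[0] = $112b1a11
  sorted[1] = 1$112b1a1
  sorted[2] = 11$112b1a
  sorted[3] = 112b1a11$
  sorted[4] = 12b1a11$1
  sorted[5] = 1a11$112b
  sorted[6] = 2b1a11$11
  sorted[7] = a11$112b1
  sorted[8] = b1a11$112
sorted[7] = a11$112b1

Answer: a11$112b1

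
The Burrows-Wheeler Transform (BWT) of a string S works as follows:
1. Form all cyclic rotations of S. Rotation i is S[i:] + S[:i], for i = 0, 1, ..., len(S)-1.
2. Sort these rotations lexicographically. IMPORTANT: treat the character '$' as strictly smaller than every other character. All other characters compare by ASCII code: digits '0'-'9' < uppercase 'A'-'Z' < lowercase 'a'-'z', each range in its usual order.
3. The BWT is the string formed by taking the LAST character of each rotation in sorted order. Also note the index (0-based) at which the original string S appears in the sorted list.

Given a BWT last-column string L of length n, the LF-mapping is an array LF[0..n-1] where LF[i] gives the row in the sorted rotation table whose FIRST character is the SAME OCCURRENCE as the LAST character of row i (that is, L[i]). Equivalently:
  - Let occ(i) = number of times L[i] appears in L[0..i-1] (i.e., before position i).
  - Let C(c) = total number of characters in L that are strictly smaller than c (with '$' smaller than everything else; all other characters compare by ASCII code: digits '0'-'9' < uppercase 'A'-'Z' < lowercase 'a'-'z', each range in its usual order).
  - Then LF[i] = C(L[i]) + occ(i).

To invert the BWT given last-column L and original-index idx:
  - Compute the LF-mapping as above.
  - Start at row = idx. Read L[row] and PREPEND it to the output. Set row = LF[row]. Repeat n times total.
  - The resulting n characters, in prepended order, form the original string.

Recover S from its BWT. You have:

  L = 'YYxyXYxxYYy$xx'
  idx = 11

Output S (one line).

Answer: xyxyYXYYxYxxY$

Derivation:
LF mapping: 2 3 7 12 1 4 8 9 5 6 13 0 10 11
Walk LF starting at row 11, prepending L[row]:
  step 1: row=11, L[11]='$', prepend. Next row=LF[11]=0
  step 2: row=0, L[0]='Y', prepend. Next row=LF[0]=2
  step 3: row=2, L[2]='x', prepend. Next row=LF[2]=7
  step 4: row=7, L[7]='x', prepend. Next row=LF[7]=9
  step 5: row=9, L[9]='Y', prepend. Next row=LF[9]=6
  step 6: row=6, L[6]='x', prepend. Next row=LF[6]=8
  step 7: row=8, L[8]='Y', prepend. Next row=LF[8]=5
  step 8: row=5, L[5]='Y', prepend. Next row=LF[5]=4
  step 9: row=4, L[4]='X', prepend. Next row=LF[4]=1
  step 10: row=1, L[1]='Y', prepend. Next row=LF[1]=3
  step 11: row=3, L[3]='y', prepend. Next row=LF[3]=12
  step 12: row=12, L[12]='x', prepend. Next row=LF[12]=10
  step 13: row=10, L[10]='y', prepend. Next row=LF[10]=13
  step 14: row=13, L[13]='x', prepend. Next row=LF[13]=11
Reversed output: xyxyYXYYxYxxY$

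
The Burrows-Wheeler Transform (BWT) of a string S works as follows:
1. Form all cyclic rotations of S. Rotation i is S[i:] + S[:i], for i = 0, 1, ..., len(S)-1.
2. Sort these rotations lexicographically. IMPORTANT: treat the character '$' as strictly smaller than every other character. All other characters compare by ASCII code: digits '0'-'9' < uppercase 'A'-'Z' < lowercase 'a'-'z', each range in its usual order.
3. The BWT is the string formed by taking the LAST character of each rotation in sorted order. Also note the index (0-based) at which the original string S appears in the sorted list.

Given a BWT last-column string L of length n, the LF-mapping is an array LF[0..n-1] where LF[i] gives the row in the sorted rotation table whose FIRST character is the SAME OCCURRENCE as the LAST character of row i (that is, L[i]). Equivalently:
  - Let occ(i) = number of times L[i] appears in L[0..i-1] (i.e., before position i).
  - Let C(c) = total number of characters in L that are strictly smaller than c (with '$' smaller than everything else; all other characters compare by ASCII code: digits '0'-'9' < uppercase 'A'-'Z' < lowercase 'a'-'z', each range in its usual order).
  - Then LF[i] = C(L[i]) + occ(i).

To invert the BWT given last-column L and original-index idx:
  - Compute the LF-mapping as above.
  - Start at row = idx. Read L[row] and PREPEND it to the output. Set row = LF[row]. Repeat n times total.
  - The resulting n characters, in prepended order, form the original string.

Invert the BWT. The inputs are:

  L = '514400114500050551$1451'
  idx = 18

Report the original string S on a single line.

Answer: 5110015400155454104015$

Derivation:
LF mapping: 17 7 13 14 1 2 8 9 15 18 3 4 5 19 6 20 21 10 0 11 16 22 12
Walk LF starting at row 18, prepending L[row]:
  step 1: row=18, L[18]='$', prepend. Next row=LF[18]=0
  step 2: row=0, L[0]='5', prepend. Next row=LF[0]=17
  step 3: row=17, L[17]='1', prepend. Next row=LF[17]=10
  step 4: row=10, L[10]='0', prepend. Next row=LF[10]=3
  step 5: row=3, L[3]='4', prepend. Next row=LF[3]=14
  step 6: row=14, L[14]='0', prepend. Next row=LF[14]=6
  step 7: row=6, L[6]='1', prepend. Next row=LF[6]=8
  step 8: row=8, L[8]='4', prepend. Next row=LF[8]=15
  step 9: row=15, L[15]='5', prepend. Next row=LF[15]=20
  step 10: row=20, L[20]='4', prepend. Next row=LF[20]=16
  step 11: row=16, L[16]='5', prepend. Next row=LF[16]=21
  step 12: row=21, L[21]='5', prepend. Next row=LF[21]=22
  step 13: row=22, L[22]='1', prepend. Next row=LF[22]=12
  step 14: row=12, L[12]='0', prepend. Next row=LF[12]=5
  step 15: row=5, L[5]='0', prepend. Next row=LF[5]=2
  step 16: row=2, L[2]='4', prepend. Next row=LF[2]=13
  step 17: row=13, L[13]='5', prepend. Next row=LF[13]=19
  step 18: row=19, L[19]='1', prepend. Next row=LF[19]=11
  step 19: row=11, L[11]='0', prepend. Next row=LF[11]=4
  step 20: row=4, L[4]='0', prepend. Next row=LF[4]=1
  step 21: row=1, L[1]='1', prepend. Next row=LF[1]=7
  step 22: row=7, L[7]='1', prepend. Next row=LF[7]=9
  step 23: row=9, L[9]='5', prepend. Next row=LF[9]=18
Reversed output: 5110015400155454104015$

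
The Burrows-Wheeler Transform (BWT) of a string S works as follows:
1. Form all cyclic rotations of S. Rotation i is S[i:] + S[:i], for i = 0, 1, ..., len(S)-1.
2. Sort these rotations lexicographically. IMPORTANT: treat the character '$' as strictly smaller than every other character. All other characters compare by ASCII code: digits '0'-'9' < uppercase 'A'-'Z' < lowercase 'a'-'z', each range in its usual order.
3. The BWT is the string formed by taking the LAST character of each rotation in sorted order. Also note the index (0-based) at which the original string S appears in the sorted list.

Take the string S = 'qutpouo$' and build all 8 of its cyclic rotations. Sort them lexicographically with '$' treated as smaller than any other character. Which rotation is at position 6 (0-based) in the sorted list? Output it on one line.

Answer: uo$qutpo

Derivation:
All 8 rotations (rotation i = S[i:]+S[:i]):
  rot[0] = qutpouo$
  rot[1] = utpouo$q
  rot[2] = tpouo$qu
  rot[3] = pouo$qut
  rot[4] = ouo$qutp
  rot[5] = uo$qutpo
  rot[6] = o$qutpou
  rot[7] = $qutpouo
Sorted (with $ < everything):
  sorted[0] = $qutpouo
  sorted[1] = o$qutpou
  sorted[2] = ouo$qutp
  sorted[3] = pouo$qut
  sorted[4] = qutpouo$
  sorted[5] = tpouo$qu
  sorted[6] = uo$qutpo
  sorted[7] = utpouo$q
sorted[6] = uo$qutpo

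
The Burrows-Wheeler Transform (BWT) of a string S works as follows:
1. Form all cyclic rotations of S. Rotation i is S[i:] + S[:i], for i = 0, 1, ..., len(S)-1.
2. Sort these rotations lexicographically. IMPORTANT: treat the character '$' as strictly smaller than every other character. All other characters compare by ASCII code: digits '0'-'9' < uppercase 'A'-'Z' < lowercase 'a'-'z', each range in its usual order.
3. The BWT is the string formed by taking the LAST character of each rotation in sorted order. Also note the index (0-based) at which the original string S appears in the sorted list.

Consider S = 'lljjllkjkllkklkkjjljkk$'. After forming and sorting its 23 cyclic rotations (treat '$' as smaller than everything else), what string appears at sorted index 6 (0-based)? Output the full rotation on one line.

All 23 rotations (rotation i = S[i:]+S[:i]):
  rot[0] = lljjllkjkllkklkkjjljkk$
  rot[1] = ljjllkjkllkklkkjjljkk$l
  rot[2] = jjllkjkllkklkkjjljkk$ll
  rot[3] = jllkjkllkklkkjjljkk$llj
  rot[4] = llkjkllkklkkjjljkk$lljj
  rot[5] = lkjkllkklkkjjljkk$lljjl
  rot[6] = kjkllkklkkjjljkk$lljjll
  rot[7] = jkllkklkkjjljkk$lljjllk
  rot[8] = kllkklkkjjljkk$lljjllkj
  rot[9] = llkklkkjjljkk$lljjllkjk
  rot[10] = lkklkkjjljkk$lljjllkjkl
  rot[11] = kklkkjjljkk$lljjllkjkll
  rot[12] = klkkjjljkk$lljjllkjkllk
  rot[13] = lkkjjljkk$lljjllkjkllkk
  rot[14] = kkjjljkk$lljjllkjkllkkl
  rot[15] = kjjljkk$lljjllkjkllkklk
  rot[16] = jjljkk$lljjllkjkllkklkk
  rot[17] = jljkk$lljjllkjkllkklkkj
  rot[18] = ljkk$lljjllkjkllkklkkjj
  rot[19] = jkk$lljjllkjkllkklkkjjl
  rot[20] = kk$lljjllkjkllkklkkjjlj
  rot[21] = k$lljjllkjkllkklkkjjljk
  rot[22] = $lljjllkjkllkklkkjjljkk
Sorted (with $ < everything):
  sorted[0] = $lljjllkjkllkklkkjjljkk
  sorted[1] = jjljkk$lljjllkjkllkklkk
  sorted[2] = jjllkjkllkklkkjjljkk$ll
  sorted[3] = jkk$lljjllkjkllkklkkjjl
  sorted[4] = jkllkklkkjjljkk$lljjllk
  sorted[5] = jljkk$lljjllkjkllkklkkj
  sorted[6] = jllkjkllkklkkjjljkk$llj
  sorted[7] = k$lljjllkjkllkklkkjjljk
  sorted[8] = kjjljkk$lljjllkjkllkklk
  sorted[9] = kjkllkklkkjjljkk$lljjll
  sorted[10] = kk$lljjllkjkllkklkkjjlj
  sorted[11] = kkjjljkk$lljjllkjkllkkl
  sorted[12] = kklkkjjljkk$lljjllkjkll
  sorted[13] = klkkjjljkk$lljjllkjkllk
  sorted[14] = kllkklkkjjljkk$lljjllkj
  sorted[15] = ljjllkjkllkklkkjjljkk$l
  sorted[16] = ljkk$lljjllkjkllkklkkjj
  sorted[17] = lkjkllkklkkjjljkk$lljjl
  sorted[18] = lkkjjljkk$lljjllkjkllkk
  sorted[19] = lkklkkjjljkk$lljjllkjkl
  sorted[20] = lljjllkjkllkklkkjjljkk$
  sorted[21] = llkjkllkklkkjjljkk$lljj
  sorted[22] = llkklkkjjljkk$lljjllkjk
sorted[6] = jllkjkllkklkkjjljkk$llj

Answer: jllkjkllkklkkjjljkk$llj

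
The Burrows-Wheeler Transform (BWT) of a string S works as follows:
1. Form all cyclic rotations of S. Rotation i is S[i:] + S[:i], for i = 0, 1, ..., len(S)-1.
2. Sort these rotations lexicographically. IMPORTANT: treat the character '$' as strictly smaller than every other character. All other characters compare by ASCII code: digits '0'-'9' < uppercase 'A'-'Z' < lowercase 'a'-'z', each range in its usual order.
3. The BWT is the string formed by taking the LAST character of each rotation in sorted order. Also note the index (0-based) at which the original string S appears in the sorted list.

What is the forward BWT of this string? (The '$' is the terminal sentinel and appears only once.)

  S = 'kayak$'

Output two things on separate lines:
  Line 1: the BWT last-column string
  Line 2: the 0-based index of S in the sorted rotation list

Answer: kyka$a
4

Derivation:
All 6 rotations (rotation i = S[i:]+S[:i]):
  rot[0] = kayak$
  rot[1] = ayak$k
  rot[2] = yak$ka
  rot[3] = ak$kay
  rot[4] = k$kaya
  rot[5] = $kayak
Sorted (with $ < everything):
  sorted[0] = $kayak  (last char: 'k')
  sorted[1] = ak$kay  (last char: 'y')
  sorted[2] = ayak$k  (last char: 'k')
  sorted[3] = k$kaya  (last char: 'a')
  sorted[4] = kayak$  (last char: '$')
  sorted[5] = yak$ka  (last char: 'a')
Last column: kyka$a
Original string S is at sorted index 4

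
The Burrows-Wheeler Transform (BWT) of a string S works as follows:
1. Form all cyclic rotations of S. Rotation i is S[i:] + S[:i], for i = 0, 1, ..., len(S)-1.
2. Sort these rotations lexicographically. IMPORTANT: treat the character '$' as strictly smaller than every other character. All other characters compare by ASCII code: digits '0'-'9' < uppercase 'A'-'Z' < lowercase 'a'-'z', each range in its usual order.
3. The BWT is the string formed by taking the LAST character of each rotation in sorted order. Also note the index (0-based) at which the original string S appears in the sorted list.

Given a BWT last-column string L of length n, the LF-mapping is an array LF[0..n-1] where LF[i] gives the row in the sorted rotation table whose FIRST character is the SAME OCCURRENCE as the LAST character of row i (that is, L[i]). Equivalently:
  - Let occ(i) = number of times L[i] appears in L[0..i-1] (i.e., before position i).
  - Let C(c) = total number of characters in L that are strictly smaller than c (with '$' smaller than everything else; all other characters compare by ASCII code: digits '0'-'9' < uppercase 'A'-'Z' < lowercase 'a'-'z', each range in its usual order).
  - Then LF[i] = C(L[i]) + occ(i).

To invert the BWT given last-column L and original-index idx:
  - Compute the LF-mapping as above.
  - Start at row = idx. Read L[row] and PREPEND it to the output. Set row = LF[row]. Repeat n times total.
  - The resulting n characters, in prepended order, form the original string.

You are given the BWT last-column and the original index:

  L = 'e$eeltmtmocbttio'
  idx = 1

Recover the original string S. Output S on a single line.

Answer: bottlecommittee$

Derivation:
LF mapping: 3 0 4 5 7 12 8 13 9 10 2 1 14 15 6 11
Walk LF starting at row 1, prepending L[row]:
  step 1: row=1, L[1]='$', prepend. Next row=LF[1]=0
  step 2: row=0, L[0]='e', prepend. Next row=LF[0]=3
  step 3: row=3, L[3]='e', prepend. Next row=LF[3]=5
  step 4: row=5, L[5]='t', prepend. Next row=LF[5]=12
  step 5: row=12, L[12]='t', prepend. Next row=LF[12]=14
  step 6: row=14, L[14]='i', prepend. Next row=LF[14]=6
  step 7: row=6, L[6]='m', prepend. Next row=LF[6]=8
  step 8: row=8, L[8]='m', prepend. Next row=LF[8]=9
  step 9: row=9, L[9]='o', prepend. Next row=LF[9]=10
  step 10: row=10, L[10]='c', prepend. Next row=LF[10]=2
  step 11: row=2, L[2]='e', prepend. Next row=LF[2]=4
  step 12: row=4, L[4]='l', prepend. Next row=LF[4]=7
  step 13: row=7, L[7]='t', prepend. Next row=LF[7]=13
  step 14: row=13, L[13]='t', prepend. Next row=LF[13]=15
  step 15: row=15, L[15]='o', prepend. Next row=LF[15]=11
  step 16: row=11, L[11]='b', prepend. Next row=LF[11]=1
Reversed output: bottlecommittee$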